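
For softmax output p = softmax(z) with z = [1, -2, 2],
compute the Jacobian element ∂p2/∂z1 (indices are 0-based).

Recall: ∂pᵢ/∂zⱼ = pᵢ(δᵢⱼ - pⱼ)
∂p2/∂z1 = -0.009532

p = softmax(z) = [0.2654, 0.01321, 0.7214]
p2 = 0.7214, p1 = 0.01321

∂p2/∂z1 = -p2 × p1 = -0.7214 × 0.01321 = -0.009532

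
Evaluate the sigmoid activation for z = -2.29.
0.09195

sigmoid(-2.29) = 1/(1 + e^(2.29)) = 1/(1 + 9.875) = 0.09195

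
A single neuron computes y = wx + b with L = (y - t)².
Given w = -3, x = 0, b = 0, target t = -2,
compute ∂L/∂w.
∂L/∂w = 0

y = wx + b = (-3)(0) + 0 = 0
∂L/∂y = 2(y - t) = 2(0 - -2) = 4
∂y/∂w = x = 0
∂L/∂w = ∂L/∂y · ∂y/∂w = 4 × 0 = 0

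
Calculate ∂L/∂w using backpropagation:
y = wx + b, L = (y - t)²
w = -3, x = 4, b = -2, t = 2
∂L/∂w = -128

y = wx + b = (-3)(4) + -2 = -14
∂L/∂y = 2(y - t) = 2(-14 - 2) = -32
∂y/∂w = x = 4
∂L/∂w = ∂L/∂y · ∂y/∂w = -32 × 4 = -128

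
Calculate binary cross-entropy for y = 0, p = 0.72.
L = 1.273

L = -0·log(0.72) - 1·log(0.28) = -log(0.28) = 1.273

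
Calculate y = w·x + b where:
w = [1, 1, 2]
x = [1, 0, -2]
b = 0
y = -3

y = (1)(1) + (1)(0) + (2)(-2) + 0 = -3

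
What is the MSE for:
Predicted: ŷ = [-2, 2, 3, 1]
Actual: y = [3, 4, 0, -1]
MSE = 10.5

MSE = (1/4)((-2-3)² + (2-4)² + (3-0)² + (1--1)²) = (1/4)(25 + 4 + 9 + 4) = 10.5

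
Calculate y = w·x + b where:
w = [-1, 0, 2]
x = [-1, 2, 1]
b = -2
y = 1

y = (-1)(-1) + (0)(2) + (2)(1) + -2 = 1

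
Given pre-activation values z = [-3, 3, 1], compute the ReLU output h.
h = [0, 3, 1]

ReLU applied element-wise: max(0,-3)=0, max(0,3)=3, max(0,1)=1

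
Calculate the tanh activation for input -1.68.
-0.9329

tanh(-1.68) = (e^(-1.68) - e^(1.68))/(e^(-1.68) + e^(1.68)) = -0.9329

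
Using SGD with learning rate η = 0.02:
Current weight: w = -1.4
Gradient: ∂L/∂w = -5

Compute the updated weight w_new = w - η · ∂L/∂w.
w_new = -1.3

w_new = w - η·∂L/∂w = -1.4 - 0.02×(-5) = -1.4 - (-0.1) = -1.3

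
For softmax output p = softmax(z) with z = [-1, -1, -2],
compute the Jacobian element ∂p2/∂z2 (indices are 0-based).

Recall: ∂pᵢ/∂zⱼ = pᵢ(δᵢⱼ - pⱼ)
∂p2/∂z2 = 0.1312

p = softmax(z) = [0.4223, 0.4223, 0.1554]
p2 = 0.1554

∂p2/∂z2 = p2(1 - p2) = 0.1554 × (1 - 0.1554) = 0.1312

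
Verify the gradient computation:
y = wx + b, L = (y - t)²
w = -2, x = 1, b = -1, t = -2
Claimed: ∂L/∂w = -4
Incorrect

y = (-2)(1) + -1 = -3
∂L/∂y = 2(y - t) = 2(-3 - -2) = -2
∂y/∂w = x = 1
∂L/∂w = -2 × 1 = -2

Claimed value: -4
Incorrect: The correct gradient is -2.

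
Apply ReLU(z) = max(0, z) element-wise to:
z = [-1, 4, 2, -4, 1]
h = [0, 4, 2, 0, 1]

ReLU applied element-wise: max(0,-1)=0, max(0,4)=4, max(0,2)=2, max(0,-4)=0, max(0,1)=1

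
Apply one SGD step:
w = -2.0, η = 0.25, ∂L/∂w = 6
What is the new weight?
w_new = -3.5

w_new = w - η·∂L/∂w = -2.0 - 0.25×(6) = -2.0 - (1.5) = -3.5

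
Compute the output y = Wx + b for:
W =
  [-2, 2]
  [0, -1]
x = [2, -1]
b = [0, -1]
y = [-6, 0]

Wx = [-2×2 + 2×-1, 0×2 + -1×-1]
   = [-6, 1]
y = Wx + b = [-6 + 0, 1 + -1] = [-6, 0]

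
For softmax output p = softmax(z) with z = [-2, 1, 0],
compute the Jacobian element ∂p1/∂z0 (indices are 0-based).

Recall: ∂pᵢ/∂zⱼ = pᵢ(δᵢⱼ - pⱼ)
∂p1/∂z0 = -0.02477

p = softmax(z) = [0.03512, 0.7054, 0.2595]
p1 = 0.7054, p0 = 0.03512

∂p1/∂z0 = -p1 × p0 = -0.7054 × 0.03512 = -0.02477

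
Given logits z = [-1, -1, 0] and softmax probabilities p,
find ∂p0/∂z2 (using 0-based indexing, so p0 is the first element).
∂p0/∂z2 = -0.1221

p = softmax(z) = [0.2119, 0.2119, 0.5761]
p0 = 0.2119, p2 = 0.5761

∂p0/∂z2 = -p0 × p2 = -0.2119 × 0.5761 = -0.1221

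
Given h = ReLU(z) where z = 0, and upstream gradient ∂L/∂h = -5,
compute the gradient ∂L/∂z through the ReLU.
∂L/∂z = 0

h = ReLU(0) = 0
At z = 0: ∂h/∂z = 0 (by convention)
∂L/∂z = ∂L/∂h · ∂h/∂z = -5 × 0 = 0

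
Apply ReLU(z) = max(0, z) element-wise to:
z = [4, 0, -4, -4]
h = [4, 0, 0, 0]

ReLU applied element-wise: max(0,4)=4, max(0,0)=0, max(0,-4)=0, max(0,-4)=0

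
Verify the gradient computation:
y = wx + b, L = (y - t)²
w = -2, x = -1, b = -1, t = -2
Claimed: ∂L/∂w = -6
Correct

y = (-2)(-1) + -1 = 1
∂L/∂y = 2(y - t) = 2(1 - -2) = 6
∂y/∂w = x = -1
∂L/∂w = 6 × -1 = -6

Claimed value: -6
Correct: The correct gradient is -6.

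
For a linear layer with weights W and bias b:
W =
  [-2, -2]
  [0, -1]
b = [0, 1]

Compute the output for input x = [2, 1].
y = [-6, 0]

Wx = [-2×2 + -2×1, 0×2 + -1×1]
   = [-6, -1]
y = Wx + b = [-6 + 0, -1 + 1] = [-6, 0]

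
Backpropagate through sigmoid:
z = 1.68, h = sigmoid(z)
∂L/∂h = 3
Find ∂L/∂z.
∂L/∂z = 0.3972

σ(1.68) = 0.8429
σ'(1.68) = σ(1.68)(1 - σ(1.68)) = 0.8429 × 0.1571 = 0.1324
∂L/∂z = ∂L/∂h · σ'(z) = 3 × 0.1324 = 0.3972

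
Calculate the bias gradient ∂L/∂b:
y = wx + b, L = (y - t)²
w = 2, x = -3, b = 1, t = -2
∂L/∂b = -6

y = wx + b = (2)(-3) + 1 = -5
∂L/∂y = 2(y - t) = 2(-5 - -2) = -6
∂y/∂b = 1
∂L/∂b = ∂L/∂y · ∂y/∂b = -6 × 1 = -6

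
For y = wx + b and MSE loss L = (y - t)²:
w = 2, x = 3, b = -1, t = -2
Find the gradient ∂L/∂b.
∂L/∂b = 14

y = wx + b = (2)(3) + -1 = 5
∂L/∂y = 2(y - t) = 2(5 - -2) = 14
∂y/∂b = 1
∂L/∂b = ∂L/∂y · ∂y/∂b = 14 × 1 = 14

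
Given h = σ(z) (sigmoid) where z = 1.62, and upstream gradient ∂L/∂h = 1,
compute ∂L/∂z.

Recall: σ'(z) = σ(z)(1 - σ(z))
∂L/∂z = 0.1379

σ(1.62) = 0.8348
σ'(1.62) = σ(1.62)(1 - σ(1.62)) = 0.8348 × 0.1652 = 0.1379
∂L/∂z = ∂L/∂h · σ'(z) = 1 × 0.1379 = 0.1379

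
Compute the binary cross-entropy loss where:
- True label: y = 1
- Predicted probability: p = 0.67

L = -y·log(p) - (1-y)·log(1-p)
L = 0.4005

L = -1·log(0.67) - 0·log(0.33) = -log(0.67) = 0.4005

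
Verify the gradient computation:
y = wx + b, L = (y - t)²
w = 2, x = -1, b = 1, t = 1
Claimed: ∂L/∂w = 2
Incorrect

y = (2)(-1) + 1 = -1
∂L/∂y = 2(y - t) = 2(-1 - 1) = -4
∂y/∂w = x = -1
∂L/∂w = -4 × -1 = 4

Claimed value: 2
Incorrect: The correct gradient is 4.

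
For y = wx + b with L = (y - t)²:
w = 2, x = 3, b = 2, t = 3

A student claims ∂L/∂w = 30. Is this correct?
Correct

y = (2)(3) + 2 = 8
∂L/∂y = 2(y - t) = 2(8 - 3) = 10
∂y/∂w = x = 3
∂L/∂w = 10 × 3 = 30

Claimed value: 30
Correct: The correct gradient is 30.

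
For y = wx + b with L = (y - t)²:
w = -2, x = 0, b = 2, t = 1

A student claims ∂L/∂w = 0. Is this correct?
Correct

y = (-2)(0) + 2 = 2
∂L/∂y = 2(y - t) = 2(2 - 1) = 2
∂y/∂w = x = 0
∂L/∂w = 2 × 0 = 0

Claimed value: 0
Correct: The correct gradient is 0.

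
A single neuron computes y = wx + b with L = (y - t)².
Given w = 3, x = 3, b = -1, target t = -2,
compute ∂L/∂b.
∂L/∂b = 20

y = wx + b = (3)(3) + -1 = 8
∂L/∂y = 2(y - t) = 2(8 - -2) = 20
∂y/∂b = 1
∂L/∂b = ∂L/∂y · ∂y/∂b = 20 × 1 = 20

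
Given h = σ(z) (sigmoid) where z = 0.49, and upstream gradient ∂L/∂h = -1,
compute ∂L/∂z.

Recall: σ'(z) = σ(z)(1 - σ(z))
∂L/∂z = -0.2356

σ(0.49) = 0.6201
σ'(0.49) = σ(0.49)(1 - σ(0.49)) = 0.6201 × 0.3799 = 0.2356
∂L/∂z = ∂L/∂h · σ'(z) = -1 × 0.2356 = -0.2356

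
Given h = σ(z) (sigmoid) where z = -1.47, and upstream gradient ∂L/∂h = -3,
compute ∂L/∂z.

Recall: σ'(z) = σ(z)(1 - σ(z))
∂L/∂z = -0.456

σ(-1.47) = 0.1869
σ'(-1.47) = σ(-1.47)(1 - σ(-1.47)) = 0.1869 × 0.8131 = 0.152
∂L/∂z = ∂L/∂h · σ'(z) = -3 × 0.152 = -0.456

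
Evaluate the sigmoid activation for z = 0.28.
0.5695

sigmoid(0.28) = 1/(1 + e^(-0.28)) = 1/(1 + 0.7558) = 0.5695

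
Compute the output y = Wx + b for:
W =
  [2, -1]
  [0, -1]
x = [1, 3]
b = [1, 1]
y = [0, -2]

Wx = [2×1 + -1×3, 0×1 + -1×3]
   = [-1, -3]
y = Wx + b = [-1 + 1, -3 + 1] = [0, -2]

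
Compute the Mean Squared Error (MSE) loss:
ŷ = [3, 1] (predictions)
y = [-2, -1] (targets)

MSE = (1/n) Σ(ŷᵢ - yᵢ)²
MSE = 14.5

MSE = (1/2)((3--2)² + (1--1)²) = (1/2)(25 + 4) = 14.5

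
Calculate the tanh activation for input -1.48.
-0.9015

tanh(-1.48) = (e^(-1.48) - e^(1.48))/(e^(-1.48) + e^(1.48)) = -0.9015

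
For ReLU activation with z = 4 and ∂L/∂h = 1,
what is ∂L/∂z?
∂L/∂z = 1

h = ReLU(4) = 4
Since z > 0: ∂h/∂z = 1
∂L/∂z = ∂L/∂h · ∂h/∂z = 1 × 1 = 1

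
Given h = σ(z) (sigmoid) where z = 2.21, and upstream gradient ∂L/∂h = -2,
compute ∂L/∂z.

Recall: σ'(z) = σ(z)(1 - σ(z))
∂L/∂z = -0.1782

σ(2.21) = 0.9011
σ'(2.21) = σ(2.21)(1 - σ(2.21)) = 0.9011 × 0.09886 = 0.08908
∂L/∂z = ∂L/∂h · σ'(z) = -2 × 0.08908 = -0.1782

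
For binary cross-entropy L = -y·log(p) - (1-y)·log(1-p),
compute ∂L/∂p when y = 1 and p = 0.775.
∂L/∂p = -1.29

∂L/∂p = -y/p + (1-y)/(1-p) = -1/0.775 + 0 = -1.29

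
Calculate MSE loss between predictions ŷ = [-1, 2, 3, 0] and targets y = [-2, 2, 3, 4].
MSE = 4.25

MSE = (1/4)((-1--2)² + (2-2)² + (3-3)² + (0-4)²) = (1/4)(1 + 0 + 0 + 16) = 4.25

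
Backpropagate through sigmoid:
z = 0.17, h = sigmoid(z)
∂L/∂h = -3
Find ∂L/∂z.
∂L/∂z = -0.7446

σ(0.17) = 0.5424
σ'(0.17) = σ(0.17)(1 - σ(0.17)) = 0.5424 × 0.4576 = 0.2482
∂L/∂z = ∂L/∂h · σ'(z) = -3 × 0.2482 = -0.7446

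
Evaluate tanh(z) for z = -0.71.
-0.6107

tanh(-0.71) = (e^(-0.71) - e^(0.71))/(e^(-0.71) + e^(0.71)) = -0.6107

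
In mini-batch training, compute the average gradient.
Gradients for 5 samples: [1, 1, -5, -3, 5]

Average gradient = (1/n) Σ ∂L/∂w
Average gradient = -0.2

Average = (1/5)(1 + 1 + -5 + -3 + 5) = -1/5 = -0.2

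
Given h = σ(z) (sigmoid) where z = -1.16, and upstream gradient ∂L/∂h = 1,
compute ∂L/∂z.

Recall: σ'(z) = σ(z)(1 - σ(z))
∂L/∂z = 0.1817

σ(-1.16) = 0.2387
σ'(-1.16) = σ(-1.16)(1 - σ(-1.16)) = 0.2387 × 0.7613 = 0.1817
∂L/∂z = ∂L/∂h · σ'(z) = 1 × 0.1817 = 0.1817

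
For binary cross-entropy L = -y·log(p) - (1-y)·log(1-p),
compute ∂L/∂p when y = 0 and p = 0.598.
∂L/∂p = 2.488

∂L/∂p = -y/p + (1-y)/(1-p) = 0 + 1/0.402 = 2.488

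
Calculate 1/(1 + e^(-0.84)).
0.6985

sigmoid(0.84) = 1/(1 + e^(-0.84)) = 1/(1 + 0.4317) = 0.6985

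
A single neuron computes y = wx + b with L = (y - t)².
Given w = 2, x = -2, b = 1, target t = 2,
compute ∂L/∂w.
∂L/∂w = 20

y = wx + b = (2)(-2) + 1 = -3
∂L/∂y = 2(y - t) = 2(-3 - 2) = -10
∂y/∂w = x = -2
∂L/∂w = ∂L/∂y · ∂y/∂w = -10 × -2 = 20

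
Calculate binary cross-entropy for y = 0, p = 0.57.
L = 0.844

L = -0·log(0.57) - 1·log(0.43) = -log(0.43) = 0.844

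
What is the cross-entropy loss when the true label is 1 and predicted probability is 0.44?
L = 0.821

L = -1·log(0.44) - 0·log(0.56) = -log(0.44) = 0.821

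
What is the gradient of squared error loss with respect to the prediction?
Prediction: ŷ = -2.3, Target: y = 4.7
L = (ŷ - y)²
∂L/∂ŷ = -14.0

∂L/∂ŷ = 2(ŷ - y) = 2(-2.3 - 4.7) = 2(-7.0) = -14.0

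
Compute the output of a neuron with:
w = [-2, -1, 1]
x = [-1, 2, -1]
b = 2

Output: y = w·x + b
y = 1

y = (-2)(-1) + (-1)(2) + (1)(-1) + 2 = 1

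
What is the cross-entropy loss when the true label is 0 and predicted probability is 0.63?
L = 0.9943

L = -0·log(0.63) - 1·log(0.37) = -log(0.37) = 0.9943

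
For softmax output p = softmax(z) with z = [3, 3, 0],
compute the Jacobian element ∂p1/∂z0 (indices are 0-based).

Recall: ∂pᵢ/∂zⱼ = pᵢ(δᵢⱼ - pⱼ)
∂p1/∂z0 = -0.238

p = softmax(z) = [0.4879, 0.4879, 0.02429]
p1 = 0.4879, p0 = 0.4879

∂p1/∂z0 = -p1 × p0 = -0.4879 × 0.4879 = -0.238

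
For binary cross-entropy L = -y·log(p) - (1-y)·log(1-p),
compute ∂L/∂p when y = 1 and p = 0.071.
∂L/∂p = -14.08

∂L/∂p = -y/p + (1-y)/(1-p) = -1/0.071 + 0 = -14.08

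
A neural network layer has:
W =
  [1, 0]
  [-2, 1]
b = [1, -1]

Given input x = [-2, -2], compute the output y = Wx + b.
y = [-1, 1]

Wx = [1×-2 + 0×-2, -2×-2 + 1×-2]
   = [-2, 2]
y = Wx + b = [-2 + 1, 2 + -1] = [-1, 1]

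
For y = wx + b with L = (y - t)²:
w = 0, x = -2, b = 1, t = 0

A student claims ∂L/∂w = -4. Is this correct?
Correct

y = (0)(-2) + 1 = 1
∂L/∂y = 2(y - t) = 2(1 - 0) = 2
∂y/∂w = x = -2
∂L/∂w = 2 × -2 = -4

Claimed value: -4
Correct: The correct gradient is -4.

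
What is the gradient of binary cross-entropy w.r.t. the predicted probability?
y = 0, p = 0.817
∂L/∂p = 5.464

∂L/∂p = -y/p + (1-y)/(1-p) = 0 + 1/0.183 = 5.464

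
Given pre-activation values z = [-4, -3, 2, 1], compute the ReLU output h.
h = [0, 0, 2, 1]

ReLU applied element-wise: max(0,-4)=0, max(0,-3)=0, max(0,2)=2, max(0,1)=1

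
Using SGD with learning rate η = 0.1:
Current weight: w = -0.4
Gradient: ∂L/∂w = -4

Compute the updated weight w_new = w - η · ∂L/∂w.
w_new = 0

w_new = w - η·∂L/∂w = -0.4 - 0.1×(-4) = -0.4 - (-0.4) = 0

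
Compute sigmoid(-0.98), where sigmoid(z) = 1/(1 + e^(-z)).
0.2729

sigmoid(-0.98) = 1/(1 + e^(0.98)) = 1/(1 + 2.664) = 0.2729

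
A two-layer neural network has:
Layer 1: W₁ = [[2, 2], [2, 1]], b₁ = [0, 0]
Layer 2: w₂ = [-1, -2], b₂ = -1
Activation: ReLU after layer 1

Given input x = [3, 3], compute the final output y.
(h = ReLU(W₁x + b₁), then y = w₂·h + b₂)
y = -31

Layer 1 pre-activation: z₁ = [12, 9]
After ReLU: h = [12, 9]
Layer 2 output: y = -1×12 + -2×9 + -1 = -31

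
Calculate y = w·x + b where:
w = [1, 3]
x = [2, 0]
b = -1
y = 1

y = (1)(2) + (3)(0) + -1 = 1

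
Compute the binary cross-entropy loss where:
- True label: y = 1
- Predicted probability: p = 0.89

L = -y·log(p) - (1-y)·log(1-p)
L = 0.1165

L = -1·log(0.89) - 0·log(0.11) = -log(0.89) = 0.1165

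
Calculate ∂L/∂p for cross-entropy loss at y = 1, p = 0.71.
∂L/∂p = -1.408

∂L/∂p = -y/p + (1-y)/(1-p) = -1/0.71 + 0 = -1.408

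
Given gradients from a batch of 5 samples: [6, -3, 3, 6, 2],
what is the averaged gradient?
Average gradient = 2.8

Average = (1/5)(6 + -3 + 3 + 6 + 2) = 14/5 = 2.8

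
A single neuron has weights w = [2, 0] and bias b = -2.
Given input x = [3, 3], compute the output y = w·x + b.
y = 4

y = (2)(3) + (0)(3) + -2 = 4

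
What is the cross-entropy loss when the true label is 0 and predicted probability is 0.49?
L = 0.6733

L = -0·log(0.49) - 1·log(0.51) = -log(0.51) = 0.6733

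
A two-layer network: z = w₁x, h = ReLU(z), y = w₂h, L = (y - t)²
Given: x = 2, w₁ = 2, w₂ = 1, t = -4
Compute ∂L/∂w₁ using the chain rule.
∂L/∂w₁ = 32

Forward pass:
z = w₁x = 2×2 = 4
h = ReLU(4) = 4
y = w₂h = 1×4 = 4

Backward pass:
∂L/∂y = 2(y - t) = 2(4 - -4) = 16
∂y/∂h = w₂ = 1
∂h/∂z = 1 (ReLU derivative)
∂z/∂w₁ = x = 2

∂L/∂w₁ = 16 × 1 × 1 × 2 = 32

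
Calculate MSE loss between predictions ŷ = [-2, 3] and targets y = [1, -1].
MSE = 12.5

MSE = (1/2)((-2-1)² + (3--1)²) = (1/2)(9 + 16) = 12.5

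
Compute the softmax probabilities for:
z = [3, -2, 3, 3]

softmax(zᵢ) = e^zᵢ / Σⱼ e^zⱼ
p = [0.3326, 0.0022, 0.3326, 0.3326]

exp(z) = [20.09, 0.1353, 20.09, 20.09]
Sum = 60.39
p = [0.3326, 0.0022, 0.3326, 0.3326]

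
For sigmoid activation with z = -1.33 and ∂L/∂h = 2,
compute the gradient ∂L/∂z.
∂L/∂z = 0.3308

σ(-1.33) = 0.2092
σ'(-1.33) = σ(-1.33)(1 - σ(-1.33)) = 0.2092 × 0.7908 = 0.1654
∂L/∂z = ∂L/∂h · σ'(z) = 2 × 0.1654 = 0.3308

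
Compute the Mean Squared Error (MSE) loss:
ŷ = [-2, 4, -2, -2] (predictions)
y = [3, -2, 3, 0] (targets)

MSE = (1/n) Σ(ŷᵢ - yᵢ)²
MSE = 22.5

MSE = (1/4)((-2-3)² + (4--2)² + (-2-3)² + (-2-0)²) = (1/4)(25 + 36 + 25 + 4) = 22.5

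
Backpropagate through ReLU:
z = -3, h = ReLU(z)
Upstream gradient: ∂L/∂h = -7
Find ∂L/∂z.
∂L/∂z = 0

h = ReLU(-3) = 0
Since z < 0: ∂h/∂z = 0
∂L/∂z = ∂L/∂h · ∂h/∂z = -7 × 0 = 0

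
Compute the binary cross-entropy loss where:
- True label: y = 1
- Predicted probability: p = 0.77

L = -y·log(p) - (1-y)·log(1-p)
L = 0.2614

L = -1·log(0.77) - 0·log(0.23) = -log(0.77) = 0.2614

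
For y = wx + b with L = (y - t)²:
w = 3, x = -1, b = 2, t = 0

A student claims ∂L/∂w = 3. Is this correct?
Incorrect

y = (3)(-1) + 2 = -1
∂L/∂y = 2(y - t) = 2(-1 - 0) = -2
∂y/∂w = x = -1
∂L/∂w = -2 × -1 = 2

Claimed value: 3
Incorrect: The correct gradient is 2.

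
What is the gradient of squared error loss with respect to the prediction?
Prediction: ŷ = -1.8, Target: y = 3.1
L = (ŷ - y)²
∂L/∂ŷ = -9.8

∂L/∂ŷ = 2(ŷ - y) = 2(-1.8 - 3.1) = 2(-4.9) = -9.8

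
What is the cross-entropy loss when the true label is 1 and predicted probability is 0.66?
L = 0.4155

L = -1·log(0.66) - 0·log(0.34) = -log(0.66) = 0.4155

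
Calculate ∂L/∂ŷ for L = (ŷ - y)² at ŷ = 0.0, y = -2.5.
∂L/∂ŷ = 5.0

∂L/∂ŷ = 2(ŷ - y) = 2(0.0 - -2.5) = 2(2.5) = 5.0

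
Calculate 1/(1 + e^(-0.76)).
0.6814

sigmoid(0.76) = 1/(1 + e^(-0.76)) = 1/(1 + 0.4677) = 0.6814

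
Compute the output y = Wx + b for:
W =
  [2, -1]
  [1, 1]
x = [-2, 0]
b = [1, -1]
y = [-3, -3]

Wx = [2×-2 + -1×0, 1×-2 + 1×0]
   = [-4, -2]
y = Wx + b = [-4 + 1, -2 + -1] = [-3, -3]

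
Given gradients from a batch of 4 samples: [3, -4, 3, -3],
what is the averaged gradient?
Average gradient = -0.25

Average = (1/4)(3 + -4 + 3 + -3) = -1/4 = -0.25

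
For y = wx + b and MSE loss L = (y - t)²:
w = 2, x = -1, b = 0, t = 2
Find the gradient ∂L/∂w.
∂L/∂w = 8

y = wx + b = (2)(-1) + 0 = -2
∂L/∂y = 2(y - t) = 2(-2 - 2) = -8
∂y/∂w = x = -1
∂L/∂w = ∂L/∂y · ∂y/∂w = -8 × -1 = 8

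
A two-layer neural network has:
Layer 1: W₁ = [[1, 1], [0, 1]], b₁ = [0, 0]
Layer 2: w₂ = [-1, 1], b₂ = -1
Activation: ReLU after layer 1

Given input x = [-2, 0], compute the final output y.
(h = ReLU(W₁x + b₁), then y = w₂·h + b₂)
y = -1

Layer 1 pre-activation: z₁ = [-2, 0]
After ReLU: h = [0, 0]
Layer 2 output: y = -1×0 + 1×0 + -1 = -1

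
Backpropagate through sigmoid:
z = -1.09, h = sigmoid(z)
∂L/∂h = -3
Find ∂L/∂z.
∂L/∂z = -0.5649

σ(-1.09) = 0.2516
σ'(-1.09) = σ(-1.09)(1 - σ(-1.09)) = 0.2516 × 0.7484 = 0.1883
∂L/∂z = ∂L/∂h · σ'(z) = -3 × 0.1883 = -0.5649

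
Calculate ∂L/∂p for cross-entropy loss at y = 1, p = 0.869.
∂L/∂p = -1.151

∂L/∂p = -y/p + (1-y)/(1-p) = -1/0.869 + 0 = -1.151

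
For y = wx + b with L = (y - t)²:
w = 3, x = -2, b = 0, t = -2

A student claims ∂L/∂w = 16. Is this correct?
Correct

y = (3)(-2) + 0 = -6
∂L/∂y = 2(y - t) = 2(-6 - -2) = -8
∂y/∂w = x = -2
∂L/∂w = -8 × -2 = 16

Claimed value: 16
Correct: The correct gradient is 16.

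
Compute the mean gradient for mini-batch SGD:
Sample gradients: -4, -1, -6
Average gradient = -3.667

Average = (1/3)(-4 + -1 + -6) = -11/3 = -3.667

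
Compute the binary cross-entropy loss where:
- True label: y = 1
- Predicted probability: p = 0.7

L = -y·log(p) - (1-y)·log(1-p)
L = 0.3567

L = -1·log(0.7) - 0·log(0.3) = -log(0.7) = 0.3567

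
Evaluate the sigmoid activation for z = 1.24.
0.7756

sigmoid(1.24) = 1/(1 + e^(-1.24)) = 1/(1 + 0.2894) = 0.7756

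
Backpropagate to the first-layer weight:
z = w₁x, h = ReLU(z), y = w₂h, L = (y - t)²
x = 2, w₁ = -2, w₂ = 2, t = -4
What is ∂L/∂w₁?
∂L/∂w₁ = 0

Forward pass:
z = w₁x = -2×2 = -4
h = ReLU(-4) = 0
y = w₂h = 2×0 = 0

Backward pass:
∂L/∂y = 2(y - t) = 2(0 - -4) = 8
∂y/∂h = w₂ = 2
∂h/∂z = 0 (ReLU derivative)
∂z/∂w₁ = x = 2

∂L/∂w₁ = 8 × 2 × 0 × 2 = 0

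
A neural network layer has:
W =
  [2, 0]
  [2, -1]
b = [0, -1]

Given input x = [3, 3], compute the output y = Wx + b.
y = [6, 2]

Wx = [2×3 + 0×3, 2×3 + -1×3]
   = [6, 3]
y = Wx + b = [6 + 0, 3 + -1] = [6, 2]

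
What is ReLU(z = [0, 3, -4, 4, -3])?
h = [0, 3, 0, 4, 0]

ReLU applied element-wise: max(0,0)=0, max(0,3)=3, max(0,-4)=0, max(0,4)=4, max(0,-3)=0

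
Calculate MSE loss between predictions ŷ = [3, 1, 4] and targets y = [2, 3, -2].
MSE = 13.67

MSE = (1/3)((3-2)² + (1-3)² + (4--2)²) = (1/3)(1 + 4 + 36) = 13.67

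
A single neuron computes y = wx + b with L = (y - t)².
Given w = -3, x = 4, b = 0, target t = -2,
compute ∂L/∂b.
∂L/∂b = -20

y = wx + b = (-3)(4) + 0 = -12
∂L/∂y = 2(y - t) = 2(-12 - -2) = -20
∂y/∂b = 1
∂L/∂b = ∂L/∂y · ∂y/∂b = -20 × 1 = -20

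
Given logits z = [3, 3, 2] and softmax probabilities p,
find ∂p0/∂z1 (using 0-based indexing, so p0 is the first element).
∂p0/∂z1 = -0.1784

p = softmax(z) = [0.4223, 0.4223, 0.1554]
p0 = 0.4223, p1 = 0.4223

∂p0/∂z1 = -p0 × p1 = -0.4223 × 0.4223 = -0.1784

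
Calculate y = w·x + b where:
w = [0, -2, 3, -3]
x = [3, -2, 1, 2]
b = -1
y = 0

y = (0)(3) + (-2)(-2) + (3)(1) + (-3)(2) + -1 = 0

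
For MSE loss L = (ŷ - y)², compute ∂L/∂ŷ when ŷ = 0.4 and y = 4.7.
∂L/∂ŷ = -8.6

∂L/∂ŷ = 2(ŷ - y) = 2(0.4 - 4.7) = 2(-4.3) = -8.6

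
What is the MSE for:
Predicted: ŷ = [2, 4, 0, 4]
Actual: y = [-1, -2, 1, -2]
MSE = 20.5

MSE = (1/4)((2--1)² + (4--2)² + (0-1)² + (4--2)²) = (1/4)(9 + 36 + 1 + 36) = 20.5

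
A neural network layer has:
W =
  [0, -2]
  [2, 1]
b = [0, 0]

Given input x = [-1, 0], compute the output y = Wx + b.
y = [0, -2]

Wx = [0×-1 + -2×0, 2×-1 + 1×0]
   = [0, -2]
y = Wx + b = [0 + 0, -2 + 0] = [0, -2]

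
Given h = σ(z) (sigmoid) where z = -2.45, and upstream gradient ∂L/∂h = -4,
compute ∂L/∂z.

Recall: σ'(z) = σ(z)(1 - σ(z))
∂L/∂z = -0.2925

σ(-2.45) = 0.07944
σ'(-2.45) = σ(-2.45)(1 - σ(-2.45)) = 0.07944 × 0.9206 = 0.07313
∂L/∂z = ∂L/∂h · σ'(z) = -4 × 0.07313 = -0.2925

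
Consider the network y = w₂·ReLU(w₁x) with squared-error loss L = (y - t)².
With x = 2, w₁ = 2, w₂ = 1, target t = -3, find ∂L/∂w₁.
∂L/∂w₁ = 28

Forward pass:
z = w₁x = 2×2 = 4
h = ReLU(4) = 4
y = w₂h = 1×4 = 4

Backward pass:
∂L/∂y = 2(y - t) = 2(4 - -3) = 14
∂y/∂h = w₂ = 1
∂h/∂z = 1 (ReLU derivative)
∂z/∂w₁ = x = 2

∂L/∂w₁ = 14 × 1 × 1 × 2 = 28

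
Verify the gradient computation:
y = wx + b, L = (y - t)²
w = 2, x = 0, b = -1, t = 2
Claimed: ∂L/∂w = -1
Incorrect

y = (2)(0) + -1 = -1
∂L/∂y = 2(y - t) = 2(-1 - 2) = -6
∂y/∂w = x = 0
∂L/∂w = -6 × 0 = 0

Claimed value: -1
Incorrect: The correct gradient is 0.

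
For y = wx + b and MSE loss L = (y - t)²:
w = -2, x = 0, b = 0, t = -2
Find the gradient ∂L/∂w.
∂L/∂w = 0

y = wx + b = (-2)(0) + 0 = 0
∂L/∂y = 2(y - t) = 2(0 - -2) = 4
∂y/∂w = x = 0
∂L/∂w = ∂L/∂y · ∂y/∂w = 4 × 0 = 0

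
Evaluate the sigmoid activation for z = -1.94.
0.1256

sigmoid(-1.94) = 1/(1 + e^(1.94)) = 1/(1 + 6.959) = 0.1256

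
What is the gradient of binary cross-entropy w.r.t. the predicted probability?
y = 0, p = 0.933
∂L/∂p = 14.93

∂L/∂p = -y/p + (1-y)/(1-p) = 0 + 1/0.067 = 14.93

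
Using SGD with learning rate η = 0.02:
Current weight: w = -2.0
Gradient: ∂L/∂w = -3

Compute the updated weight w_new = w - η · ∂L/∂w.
w_new = -1.94

w_new = w - η·∂L/∂w = -2.0 - 0.02×(-3) = -2.0 - (-0.06) = -1.94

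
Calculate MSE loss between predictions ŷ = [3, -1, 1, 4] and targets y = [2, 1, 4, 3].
MSE = 3.75

MSE = (1/4)((3-2)² + (-1-1)² + (1-4)² + (4-3)²) = (1/4)(1 + 4 + 9 + 1) = 3.75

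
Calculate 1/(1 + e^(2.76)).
0.05952

sigmoid(-2.76) = 1/(1 + e^(2.76)) = 1/(1 + 15.8) = 0.05952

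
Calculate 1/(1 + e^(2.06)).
0.113

sigmoid(-2.06) = 1/(1 + e^(2.06)) = 1/(1 + 7.846) = 0.113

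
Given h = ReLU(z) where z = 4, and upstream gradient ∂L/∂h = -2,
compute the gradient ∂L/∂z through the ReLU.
∂L/∂z = -2

h = ReLU(4) = 4
Since z > 0: ∂h/∂z = 1
∂L/∂z = ∂L/∂h · ∂h/∂z = -2 × 1 = -2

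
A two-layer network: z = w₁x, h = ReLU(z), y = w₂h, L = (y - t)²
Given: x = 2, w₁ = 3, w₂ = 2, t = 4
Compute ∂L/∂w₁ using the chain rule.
∂L/∂w₁ = 64

Forward pass:
z = w₁x = 3×2 = 6
h = ReLU(6) = 6
y = w₂h = 2×6 = 12

Backward pass:
∂L/∂y = 2(y - t) = 2(12 - 4) = 16
∂y/∂h = w₂ = 2
∂h/∂z = 1 (ReLU derivative)
∂z/∂w₁ = x = 2

∂L/∂w₁ = 16 × 2 × 1 × 2 = 64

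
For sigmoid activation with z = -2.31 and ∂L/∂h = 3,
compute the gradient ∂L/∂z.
∂L/∂z = 0.2464

σ(-2.31) = 0.0903
σ'(-2.31) = σ(-2.31)(1 - σ(-2.31)) = 0.0903 × 0.9097 = 0.08214
∂L/∂z = ∂L/∂h · σ'(z) = 3 × 0.08214 = 0.2464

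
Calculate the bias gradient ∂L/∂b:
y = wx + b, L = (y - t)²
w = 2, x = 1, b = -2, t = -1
∂L/∂b = 2

y = wx + b = (2)(1) + -2 = 0
∂L/∂y = 2(y - t) = 2(0 - -1) = 2
∂y/∂b = 1
∂L/∂b = ∂L/∂y · ∂y/∂b = 2 × 1 = 2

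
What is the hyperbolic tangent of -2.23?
-0.9771

tanh(-2.23) = (e^(-2.23) - e^(2.23))/(e^(-2.23) + e^(2.23)) = -0.9771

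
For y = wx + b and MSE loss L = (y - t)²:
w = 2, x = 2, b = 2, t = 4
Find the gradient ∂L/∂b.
∂L/∂b = 4

y = wx + b = (2)(2) + 2 = 6
∂L/∂y = 2(y - t) = 2(6 - 4) = 4
∂y/∂b = 1
∂L/∂b = ∂L/∂y · ∂y/∂b = 4 × 1 = 4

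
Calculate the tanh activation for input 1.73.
0.9391

tanh(1.73) = (e^(1.73) - e^(-1.73))/(e^(1.73) + e^(-1.73)) = 0.9391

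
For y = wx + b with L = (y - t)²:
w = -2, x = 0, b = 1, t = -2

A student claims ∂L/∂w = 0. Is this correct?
Correct

y = (-2)(0) + 1 = 1
∂L/∂y = 2(y - t) = 2(1 - -2) = 6
∂y/∂w = x = 0
∂L/∂w = 6 × 0 = 0

Claimed value: 0
Correct: The correct gradient is 0.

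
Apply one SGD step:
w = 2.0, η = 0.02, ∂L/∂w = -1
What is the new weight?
w_new = 2.02

w_new = w - η·∂L/∂w = 2.0 - 0.02×(-1) = 2.0 - (-0.02) = 2.02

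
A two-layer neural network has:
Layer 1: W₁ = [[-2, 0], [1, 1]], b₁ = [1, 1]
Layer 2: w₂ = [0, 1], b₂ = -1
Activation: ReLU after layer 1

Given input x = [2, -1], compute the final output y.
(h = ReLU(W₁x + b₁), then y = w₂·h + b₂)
y = 1

Layer 1 pre-activation: z₁ = [-3, 2]
After ReLU: h = [0, 2]
Layer 2 output: y = 0×0 + 1×2 + -1 = 1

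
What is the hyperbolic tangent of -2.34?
-0.9816

tanh(-2.34) = (e^(-2.34) - e^(2.34))/(e^(-2.34) + e^(2.34)) = -0.9816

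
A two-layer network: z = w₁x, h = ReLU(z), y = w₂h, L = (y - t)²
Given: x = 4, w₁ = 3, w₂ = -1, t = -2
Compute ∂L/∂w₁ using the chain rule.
∂L/∂w₁ = 80

Forward pass:
z = w₁x = 3×4 = 12
h = ReLU(12) = 12
y = w₂h = -1×12 = -12

Backward pass:
∂L/∂y = 2(y - t) = 2(-12 - -2) = -20
∂y/∂h = w₂ = -1
∂h/∂z = 1 (ReLU derivative)
∂z/∂w₁ = x = 4

∂L/∂w₁ = -20 × -1 × 1 × 4 = 80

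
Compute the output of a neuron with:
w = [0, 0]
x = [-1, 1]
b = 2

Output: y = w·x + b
y = 2

y = (0)(-1) + (0)(1) + 2 = 2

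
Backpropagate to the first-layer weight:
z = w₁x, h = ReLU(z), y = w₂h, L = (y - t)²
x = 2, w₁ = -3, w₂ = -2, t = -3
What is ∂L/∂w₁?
∂L/∂w₁ = 0

Forward pass:
z = w₁x = -3×2 = -6
h = ReLU(-6) = 0
y = w₂h = -2×0 = 0

Backward pass:
∂L/∂y = 2(y - t) = 2(0 - -3) = 6
∂y/∂h = w₂ = -2
∂h/∂z = 0 (ReLU derivative)
∂z/∂w₁ = x = 2

∂L/∂w₁ = 6 × -2 × 0 × 2 = 0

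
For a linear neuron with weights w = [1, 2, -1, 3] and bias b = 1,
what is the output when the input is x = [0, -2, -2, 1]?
y = 2

y = (1)(0) + (2)(-2) + (-1)(-2) + (3)(1) + 1 = 2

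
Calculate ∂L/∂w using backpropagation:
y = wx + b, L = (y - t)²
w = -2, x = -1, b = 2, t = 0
∂L/∂w = -8

y = wx + b = (-2)(-1) + 2 = 4
∂L/∂y = 2(y - t) = 2(4 - 0) = 8
∂y/∂w = x = -1
∂L/∂w = ∂L/∂y · ∂y/∂w = 8 × -1 = -8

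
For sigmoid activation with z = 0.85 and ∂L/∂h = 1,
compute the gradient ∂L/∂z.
∂L/∂z = 0.2098

σ(0.85) = 0.7006
σ'(0.85) = σ(0.85)(1 - σ(0.85)) = 0.7006 × 0.2994 = 0.2098
∂L/∂z = ∂L/∂h · σ'(z) = 1 × 0.2098 = 0.2098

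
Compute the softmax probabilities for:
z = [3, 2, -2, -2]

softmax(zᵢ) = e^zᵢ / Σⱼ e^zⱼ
p = [0.7239, 0.2663, 0.0049, 0.0049]

exp(z) = [20.09, 7.389, 0.1353, 0.1353]
Sum = 27.75
p = [0.7239, 0.2663, 0.0049, 0.0049]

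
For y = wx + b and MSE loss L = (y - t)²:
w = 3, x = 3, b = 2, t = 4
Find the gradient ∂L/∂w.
∂L/∂w = 42

y = wx + b = (3)(3) + 2 = 11
∂L/∂y = 2(y - t) = 2(11 - 4) = 14
∂y/∂w = x = 3
∂L/∂w = ∂L/∂y · ∂y/∂w = 14 × 3 = 42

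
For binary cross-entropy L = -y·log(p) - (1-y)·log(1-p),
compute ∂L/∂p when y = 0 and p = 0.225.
∂L/∂p = 1.29

∂L/∂p = -y/p + (1-y)/(1-p) = 0 + 1/0.775 = 1.29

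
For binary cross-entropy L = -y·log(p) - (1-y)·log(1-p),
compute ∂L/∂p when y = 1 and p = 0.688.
∂L/∂p = -1.453

∂L/∂p = -y/p + (1-y)/(1-p) = -1/0.688 + 0 = -1.453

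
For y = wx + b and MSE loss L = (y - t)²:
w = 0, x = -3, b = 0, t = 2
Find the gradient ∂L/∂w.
∂L/∂w = 12

y = wx + b = (0)(-3) + 0 = 0
∂L/∂y = 2(y - t) = 2(0 - 2) = -4
∂y/∂w = x = -3
∂L/∂w = ∂L/∂y · ∂y/∂w = -4 × -3 = 12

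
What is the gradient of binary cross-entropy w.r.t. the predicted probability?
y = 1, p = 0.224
∂L/∂p = -4.464

∂L/∂p = -y/p + (1-y)/(1-p) = -1/0.224 + 0 = -4.464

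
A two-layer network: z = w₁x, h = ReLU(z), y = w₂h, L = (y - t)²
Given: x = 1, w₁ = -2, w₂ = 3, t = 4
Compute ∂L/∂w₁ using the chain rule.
∂L/∂w₁ = 0

Forward pass:
z = w₁x = -2×1 = -2
h = ReLU(-2) = 0
y = w₂h = 3×0 = 0

Backward pass:
∂L/∂y = 2(y - t) = 2(0 - 4) = -8
∂y/∂h = w₂ = 3
∂h/∂z = 0 (ReLU derivative)
∂z/∂w₁ = x = 1

∂L/∂w₁ = -8 × 3 × 0 × 1 = 0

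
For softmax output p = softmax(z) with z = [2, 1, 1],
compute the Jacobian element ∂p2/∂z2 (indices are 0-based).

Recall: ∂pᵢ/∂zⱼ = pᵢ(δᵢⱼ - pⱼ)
∂p2/∂z2 = 0.167

p = softmax(z) = [0.5761, 0.2119, 0.2119]
p2 = 0.2119

∂p2/∂z2 = p2(1 - p2) = 0.2119 × (1 - 0.2119) = 0.167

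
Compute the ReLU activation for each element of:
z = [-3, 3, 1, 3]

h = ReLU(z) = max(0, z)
h = [0, 3, 1, 3]

ReLU applied element-wise: max(0,-3)=0, max(0,3)=3, max(0,1)=1, max(0,3)=3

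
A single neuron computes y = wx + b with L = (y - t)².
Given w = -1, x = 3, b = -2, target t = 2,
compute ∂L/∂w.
∂L/∂w = -42

y = wx + b = (-1)(3) + -2 = -5
∂L/∂y = 2(y - t) = 2(-5 - 2) = -14
∂y/∂w = x = 3
∂L/∂w = ∂L/∂y · ∂y/∂w = -14 × 3 = -42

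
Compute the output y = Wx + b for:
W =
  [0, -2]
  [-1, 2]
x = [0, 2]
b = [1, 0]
y = [-3, 4]

Wx = [0×0 + -2×2, -1×0 + 2×2]
   = [-4, 4]
y = Wx + b = [-4 + 1, 4 + 0] = [-3, 4]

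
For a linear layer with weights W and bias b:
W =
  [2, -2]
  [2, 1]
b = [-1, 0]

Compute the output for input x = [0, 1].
y = [-3, 1]

Wx = [2×0 + -2×1, 2×0 + 1×1]
   = [-2, 1]
y = Wx + b = [-2 + -1, 1 + 0] = [-3, 1]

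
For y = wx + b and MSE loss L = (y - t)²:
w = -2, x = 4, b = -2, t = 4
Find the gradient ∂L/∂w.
∂L/∂w = -112

y = wx + b = (-2)(4) + -2 = -10
∂L/∂y = 2(y - t) = 2(-10 - 4) = -28
∂y/∂w = x = 4
∂L/∂w = ∂L/∂y · ∂y/∂w = -28 × 4 = -112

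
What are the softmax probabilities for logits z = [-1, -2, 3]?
p = [0.0179, 0.0066, 0.9756]

exp(z) = [0.3679, 0.1353, 20.09]
Sum = 20.59
p = [0.0179, 0.0066, 0.9756]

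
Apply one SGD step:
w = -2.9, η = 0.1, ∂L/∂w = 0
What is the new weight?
w_new = -2.9

w_new = w - η·∂L/∂w = -2.9 - 0.1×(0) = -2.9 - (0) = -2.9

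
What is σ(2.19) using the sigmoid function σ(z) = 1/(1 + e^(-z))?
0.8993

sigmoid(2.19) = 1/(1 + e^(-2.19)) = 1/(1 + 0.1119) = 0.8993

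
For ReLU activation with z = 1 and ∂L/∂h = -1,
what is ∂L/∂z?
∂L/∂z = -1

h = ReLU(1) = 1
Since z > 0: ∂h/∂z = 1
∂L/∂z = ∂L/∂h · ∂h/∂z = -1 × 1 = -1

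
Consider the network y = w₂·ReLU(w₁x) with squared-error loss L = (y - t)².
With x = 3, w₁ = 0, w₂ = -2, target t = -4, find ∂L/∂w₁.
∂L/∂w₁ = 0

Forward pass:
z = w₁x = 0×3 = 0
h = ReLU(0) = 0
y = w₂h = -2×0 = 0

Backward pass:
∂L/∂y = 2(y - t) = 2(0 - -4) = 8
∂y/∂h = w₂ = -2
∂h/∂z = 0 (ReLU derivative)
∂z/∂w₁ = x = 3

∂L/∂w₁ = 8 × -2 × 0 × 3 = 0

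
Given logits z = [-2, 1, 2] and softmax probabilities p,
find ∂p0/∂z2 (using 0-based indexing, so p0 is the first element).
∂p0/∂z2 = -0.009532

p = softmax(z) = [0.01321, 0.2654, 0.7214]
p0 = 0.01321, p2 = 0.7214

∂p0/∂z2 = -p0 × p2 = -0.01321 × 0.7214 = -0.009532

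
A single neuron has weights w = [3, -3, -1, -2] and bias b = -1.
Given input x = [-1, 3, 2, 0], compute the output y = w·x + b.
y = -15

y = (3)(-1) + (-3)(3) + (-1)(2) + (-2)(0) + -1 = -15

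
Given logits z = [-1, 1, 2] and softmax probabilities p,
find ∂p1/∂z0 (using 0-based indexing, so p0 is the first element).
∂p1/∂z0 = -0.009113

p = softmax(z) = [0.03512, 0.2595, 0.7054]
p1 = 0.2595, p0 = 0.03512

∂p1/∂z0 = -p1 × p0 = -0.2595 × 0.03512 = -0.009113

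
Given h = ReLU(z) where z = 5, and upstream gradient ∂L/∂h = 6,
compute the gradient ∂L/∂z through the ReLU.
∂L/∂z = 6

h = ReLU(5) = 5
Since z > 0: ∂h/∂z = 1
∂L/∂z = ∂L/∂h · ∂h/∂z = 6 × 1 = 6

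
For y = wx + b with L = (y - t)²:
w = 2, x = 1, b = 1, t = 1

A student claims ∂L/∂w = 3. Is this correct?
Incorrect

y = (2)(1) + 1 = 3
∂L/∂y = 2(y - t) = 2(3 - 1) = 4
∂y/∂w = x = 1
∂L/∂w = 4 × 1 = 4

Claimed value: 3
Incorrect: The correct gradient is 4.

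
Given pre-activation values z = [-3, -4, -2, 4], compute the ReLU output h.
h = [0, 0, 0, 4]

ReLU applied element-wise: max(0,-3)=0, max(0,-4)=0, max(0,-2)=0, max(0,4)=4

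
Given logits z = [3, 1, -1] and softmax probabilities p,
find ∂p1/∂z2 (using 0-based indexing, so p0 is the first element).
∂p1/∂z2 = -0.001862

p = softmax(z) = [0.8668, 0.1173, 0.01588]
p1 = 0.1173, p2 = 0.01588

∂p1/∂z2 = -p1 × p2 = -0.1173 × 0.01588 = -0.001862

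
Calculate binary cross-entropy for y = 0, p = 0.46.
L = 0.6162

L = -0·log(0.46) - 1·log(0.54) = -log(0.54) = 0.6162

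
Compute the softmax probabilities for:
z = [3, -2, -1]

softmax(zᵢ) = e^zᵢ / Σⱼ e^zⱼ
p = [0.9756, 0.0066, 0.0179]

exp(z) = [20.09, 0.1353, 0.3679]
Sum = 20.59
p = [0.9756, 0.0066, 0.0179]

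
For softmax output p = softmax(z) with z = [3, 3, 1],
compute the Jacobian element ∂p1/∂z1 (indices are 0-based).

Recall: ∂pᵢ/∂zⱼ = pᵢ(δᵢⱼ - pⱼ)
∂p1/∂z1 = 0.249

p = softmax(z) = [0.4683, 0.4683, 0.06338]
p1 = 0.4683

∂p1/∂z1 = p1(1 - p1) = 0.4683 × (1 - 0.4683) = 0.249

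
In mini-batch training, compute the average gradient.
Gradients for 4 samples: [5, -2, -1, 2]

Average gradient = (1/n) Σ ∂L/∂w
Average gradient = 1

Average = (1/4)(5 + -2 + -1 + 2) = 4/4 = 1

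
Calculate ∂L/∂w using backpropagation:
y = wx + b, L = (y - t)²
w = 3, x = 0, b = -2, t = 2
∂L/∂w = 0

y = wx + b = (3)(0) + -2 = -2
∂L/∂y = 2(y - t) = 2(-2 - 2) = -8
∂y/∂w = x = 0
∂L/∂w = ∂L/∂y · ∂y/∂w = -8 × 0 = 0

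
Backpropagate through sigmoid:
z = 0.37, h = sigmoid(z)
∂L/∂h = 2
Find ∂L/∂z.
∂L/∂z = 0.4833

σ(0.37) = 0.5915
σ'(0.37) = σ(0.37)(1 - σ(0.37)) = 0.5915 × 0.4085 = 0.2416
∂L/∂z = ∂L/∂h · σ'(z) = 2 × 0.2416 = 0.4833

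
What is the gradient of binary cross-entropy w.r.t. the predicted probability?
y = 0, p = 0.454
∂L/∂p = 1.832

∂L/∂p = -y/p + (1-y)/(1-p) = 0 + 1/0.546 = 1.832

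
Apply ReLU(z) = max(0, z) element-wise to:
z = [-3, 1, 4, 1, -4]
h = [0, 1, 4, 1, 0]

ReLU applied element-wise: max(0,-3)=0, max(0,1)=1, max(0,4)=4, max(0,1)=1, max(0,-4)=0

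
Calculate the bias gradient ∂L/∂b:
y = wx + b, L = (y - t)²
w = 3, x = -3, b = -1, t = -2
∂L/∂b = -16

y = wx + b = (3)(-3) + -1 = -10
∂L/∂y = 2(y - t) = 2(-10 - -2) = -16
∂y/∂b = 1
∂L/∂b = ∂L/∂y · ∂y/∂b = -16 × 1 = -16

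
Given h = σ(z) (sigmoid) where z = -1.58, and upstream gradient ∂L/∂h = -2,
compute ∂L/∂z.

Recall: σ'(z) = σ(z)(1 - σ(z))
∂L/∂z = -0.2832

σ(-1.58) = 0.1708
σ'(-1.58) = σ(-1.58)(1 - σ(-1.58)) = 0.1708 × 0.8292 = 0.1416
∂L/∂z = ∂L/∂h · σ'(z) = -2 × 0.1416 = -0.2832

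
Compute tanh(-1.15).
-0.8178

tanh(-1.15) = (e^(-1.15) - e^(1.15))/(e^(-1.15) + e^(1.15)) = -0.8178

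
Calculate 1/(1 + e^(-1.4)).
0.8022

sigmoid(1.4) = 1/(1 + e^(-1.4)) = 1/(1 + 0.2466) = 0.8022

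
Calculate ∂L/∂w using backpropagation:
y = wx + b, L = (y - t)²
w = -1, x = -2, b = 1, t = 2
∂L/∂w = -4

y = wx + b = (-1)(-2) + 1 = 3
∂L/∂y = 2(y - t) = 2(3 - 2) = 2
∂y/∂w = x = -2
∂L/∂w = ∂L/∂y · ∂y/∂w = 2 × -2 = -4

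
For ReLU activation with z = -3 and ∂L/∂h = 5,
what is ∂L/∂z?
∂L/∂z = 0

h = ReLU(-3) = 0
Since z < 0: ∂h/∂z = 0
∂L/∂z = ∂L/∂h · ∂h/∂z = 5 × 0 = 0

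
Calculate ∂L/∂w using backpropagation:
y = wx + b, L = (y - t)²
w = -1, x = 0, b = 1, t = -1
∂L/∂w = 0

y = wx + b = (-1)(0) + 1 = 1
∂L/∂y = 2(y - t) = 2(1 - -1) = 4
∂y/∂w = x = 0
∂L/∂w = ∂L/∂y · ∂y/∂w = 4 × 0 = 0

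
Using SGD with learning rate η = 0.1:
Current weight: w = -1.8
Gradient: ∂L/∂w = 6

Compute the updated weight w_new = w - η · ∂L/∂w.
w_new = -2.4

w_new = w - η·∂L/∂w = -1.8 - 0.1×(6) = -1.8 - (0.6) = -2.4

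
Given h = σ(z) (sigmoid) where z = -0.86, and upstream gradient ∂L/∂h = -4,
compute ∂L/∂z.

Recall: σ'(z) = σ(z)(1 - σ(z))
∂L/∂z = -0.8357

σ(-0.86) = 0.2973
σ'(-0.86) = σ(-0.86)(1 - σ(-0.86)) = 0.2973 × 0.7027 = 0.2089
∂L/∂z = ∂L/∂h · σ'(z) = -4 × 0.2089 = -0.8357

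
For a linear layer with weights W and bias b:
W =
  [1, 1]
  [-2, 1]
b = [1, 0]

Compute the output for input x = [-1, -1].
y = [-1, 1]

Wx = [1×-1 + 1×-1, -2×-1 + 1×-1]
   = [-2, 1]
y = Wx + b = [-2 + 1, 1 + 0] = [-1, 1]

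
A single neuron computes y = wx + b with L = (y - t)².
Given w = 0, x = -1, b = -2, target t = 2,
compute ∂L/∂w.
∂L/∂w = 8

y = wx + b = (0)(-1) + -2 = -2
∂L/∂y = 2(y - t) = 2(-2 - 2) = -8
∂y/∂w = x = -1
∂L/∂w = ∂L/∂y · ∂y/∂w = -8 × -1 = 8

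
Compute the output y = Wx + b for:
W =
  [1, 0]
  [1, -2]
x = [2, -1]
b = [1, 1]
y = [3, 5]

Wx = [1×2 + 0×-1, 1×2 + -2×-1]
   = [2, 4]
y = Wx + b = [2 + 1, 4 + 1] = [3, 5]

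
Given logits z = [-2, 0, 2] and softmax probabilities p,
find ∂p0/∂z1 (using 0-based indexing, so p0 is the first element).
∂p0/∂z1 = -0.001862

p = softmax(z) = [0.01588, 0.1173, 0.8668]
p0 = 0.01588, p1 = 0.1173

∂p0/∂z1 = -p0 × p1 = -0.01588 × 0.1173 = -0.001862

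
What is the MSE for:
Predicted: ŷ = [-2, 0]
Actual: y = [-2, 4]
MSE = 8

MSE = (1/2)((-2--2)² + (0-4)²) = (1/2)(0 + 16) = 8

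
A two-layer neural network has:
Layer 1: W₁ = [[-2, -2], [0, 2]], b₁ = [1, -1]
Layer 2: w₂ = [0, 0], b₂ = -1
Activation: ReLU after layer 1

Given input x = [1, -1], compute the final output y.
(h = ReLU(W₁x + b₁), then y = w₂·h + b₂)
y = -1

Layer 1 pre-activation: z₁ = [1, -3]
After ReLU: h = [1, 0]
Layer 2 output: y = 0×1 + 0×0 + -1 = -1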